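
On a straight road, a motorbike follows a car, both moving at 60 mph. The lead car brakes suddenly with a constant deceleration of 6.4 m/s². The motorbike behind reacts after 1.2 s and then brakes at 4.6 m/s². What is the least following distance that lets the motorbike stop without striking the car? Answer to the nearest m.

Minimum gap ≈ 54 m

60 mph × 0.44704 = 26.8224 m/s.
Leader travels v²/(2a_L) = 719.441 / 12.800 = 56.206 m before stopping.
Follower covers v·t_r = 26.8224 × 1.2 = 32.187 m while reacting, then v²/(2a_F) = 719.441 / 9.200 = 78.200 m while braking, for a total of 32.187 + 78.200 = 110.387 m.
Since a_F ≤ a_L and the follower starts braking later, the follower is never slower than the leader, so the closest approach is when both have stopped.
Minimum gap = 110.387 − 56.206 = 54.181 m.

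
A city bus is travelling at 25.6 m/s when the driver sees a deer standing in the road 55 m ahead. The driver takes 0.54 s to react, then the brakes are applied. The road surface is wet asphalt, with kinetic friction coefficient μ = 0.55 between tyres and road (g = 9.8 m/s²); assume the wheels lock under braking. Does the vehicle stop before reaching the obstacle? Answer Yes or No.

a = μg = 0.55 × 9.8 = 5.390 m/s².
Reaction distance = 25.6000 × 0.54 = 13.824 m.
Braking distance = v²/(2a) = 655.360 / 10.780 = 60.794 m.
Total stopping distance = 13.824 + 60.794 = 74.618 m, vs 55 m available — it cannot stop in time and overshoots by 74.618 − 55 = 19.618 m.

No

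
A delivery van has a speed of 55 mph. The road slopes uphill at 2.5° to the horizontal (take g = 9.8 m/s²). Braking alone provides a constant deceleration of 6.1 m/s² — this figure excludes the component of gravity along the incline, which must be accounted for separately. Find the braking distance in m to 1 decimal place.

55 mph × 0.44704 = 24.5872 m/s.
Gravity along the uphill slope adds to the braking deceleration: a_eff = 6.100 + 9.8·sin 2.5° = 6.100 + 0.427 = 6.527 m/s².
Braking distance = v²/(2a) = 24.5872² / (2 × 6.527) = 604.530 / 13.054 = 46.310 m.

Braking distance ≈ 46.3 m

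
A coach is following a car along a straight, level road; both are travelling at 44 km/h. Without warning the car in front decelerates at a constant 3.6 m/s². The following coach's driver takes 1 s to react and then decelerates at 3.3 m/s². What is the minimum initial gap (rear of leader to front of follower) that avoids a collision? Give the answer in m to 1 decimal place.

Minimum gap ≈ 14.1 m

44 km/h ÷ 3.6 = 12.2222 m/s.
Leader travels v²/(2a_L) = 149.382 / 7.200 = 20.747 m before stopping.
Follower covers v·t_r = 12.2222 × 1 = 12.222 m while reacting, then v²/(2a_F) = 149.382 / 6.600 = 22.634 m while braking, for a total of 12.222 + 22.634 = 34.856 m.
Since a_F ≤ a_L and the follower starts braking later, the follower is never slower than the leader, so the closest approach is when both have stopped.
Minimum gap = 34.856 − 20.747 = 14.109 m.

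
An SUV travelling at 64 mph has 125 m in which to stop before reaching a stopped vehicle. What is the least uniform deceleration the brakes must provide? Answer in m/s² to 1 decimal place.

Required deceleration ≈ 3.3 m/s²

64 mph × 0.44704 = 28.6106 m/s.
v² = 2a·d ⇒ a = v²/(2d) = 28.6106² / (2 × 125.000) = 818.566 / 250.000 = 3.2743 m/s².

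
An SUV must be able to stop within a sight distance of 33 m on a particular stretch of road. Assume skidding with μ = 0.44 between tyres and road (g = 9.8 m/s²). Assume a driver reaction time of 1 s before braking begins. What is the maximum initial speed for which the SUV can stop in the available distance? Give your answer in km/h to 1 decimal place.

a = μg = 0.44 × 9.8 = 4.312 m/s².
Stopping distance: v·t_r + v²/(2a) = 33 with t_r = 1 s and a = 4.312 m/s².
So v² + 8.624 v − 284.59 = 0.
Positive root: v = −a·t_r + √((a·t_r)² + 2a·d) = −4.312 + √(18.593 + 284.59) = 13.1002 m/s.
13.1002 m/s × 3.6 = 47.161 km/h.

Maximum speed ≈ 47.2 km/h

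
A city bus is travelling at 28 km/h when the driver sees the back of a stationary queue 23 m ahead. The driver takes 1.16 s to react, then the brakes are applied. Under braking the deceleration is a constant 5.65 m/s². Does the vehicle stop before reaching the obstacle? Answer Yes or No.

28 km/h ÷ 3.6 = 7.7778 m/s.
Reaction distance = 7.7778 × 1.16 = 9.022 m.
Braking distance = v²/(2a) = 60.494 / 11.300 = 5.353 m.
Total stopping distance = 9.022 + 5.353 = 14.375 m, vs 23 m available — it stops with 23 − 14.375 = 8.625 m to spare.

Yes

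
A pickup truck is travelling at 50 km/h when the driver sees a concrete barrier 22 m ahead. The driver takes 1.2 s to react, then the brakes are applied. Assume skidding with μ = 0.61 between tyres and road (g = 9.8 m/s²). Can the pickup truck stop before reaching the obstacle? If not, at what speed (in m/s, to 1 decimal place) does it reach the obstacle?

50 km/h ÷ 3.6 = 13.8889 m/s.
a = μg = 0.61 × 9.8 = 5.978 m/s².
Reaction distance = 13.8889 × 1.2 = 16.667 m.
Braking distance needed to stop: v²/(2a) = 192.902 / 11.956 = 16.134 m, so total needed = 16.667 + 16.134 = 32.801 m > 22 m — it cannot stop.
Distance remaining when braking begins: 22 − 16.667 = 5.333 m.
v² = v₀² − 2a·d = 192.902 − 2 × 5.978 × 5.333 = 129.141 m²/s².
v = √129.141 = 11.364 m/s.

No — it strikes the obstacle at 11.4 m/s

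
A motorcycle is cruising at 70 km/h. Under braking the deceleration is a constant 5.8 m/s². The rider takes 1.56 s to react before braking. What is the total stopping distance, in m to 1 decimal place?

Total stopping distance ≈ 62.9 m

70 km/h ÷ 3.6 = 19.4444 m/s.
Reaction distance = v·t_r = 19.4444 × 1.56 = 30.333 m.
Braking distance = v²/(2a) = 19.4444² / (2 × 5.800) = 378.085 / 11.600 = 32.594 m.
Total = 30.333 + 32.594 = 62.927 m.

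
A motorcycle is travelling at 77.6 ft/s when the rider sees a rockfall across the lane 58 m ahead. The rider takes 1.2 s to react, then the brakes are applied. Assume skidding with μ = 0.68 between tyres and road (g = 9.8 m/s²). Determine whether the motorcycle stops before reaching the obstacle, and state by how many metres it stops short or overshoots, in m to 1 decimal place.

No — it overshoots by 12.4 m

77.6 ft/s × 0.3048 = 23.6525 m/s.
a = μg = 0.68 × 9.8 = 6.664 m/s².
Reaction distance = 23.6525 × 1.2 = 28.383 m.
Braking distance = v²/(2a) = 559.441 / 13.328 = 41.975 m.
Total stopping distance = 28.383 + 41.975 = 70.358 m, vs 58 m available — it cannot stop in time and overshoots by 70.358 − 58 = 12.358 m.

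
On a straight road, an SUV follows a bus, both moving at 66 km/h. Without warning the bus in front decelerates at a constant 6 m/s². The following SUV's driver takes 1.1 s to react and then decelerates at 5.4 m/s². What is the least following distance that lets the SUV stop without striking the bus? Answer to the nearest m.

66 km/h ÷ 3.6 = 18.3333 m/s.
Leader travels v²/(2a_L) = 336.110 / 12.000 = 28.009 m before stopping.
Follower covers v·t_r = 18.3333 × 1.1 = 20.167 m while reacting, then v²/(2a_F) = 336.110 / 10.800 = 31.121 m while braking, for a total of 20.167 + 31.121 = 51.288 m.
Since a_F ≤ a_L and the follower starts braking later, the follower is never slower than the leader, so the closest approach is when both have stopped.
Minimum gap = 51.288 − 28.009 = 23.279 m.

Minimum gap ≈ 23 m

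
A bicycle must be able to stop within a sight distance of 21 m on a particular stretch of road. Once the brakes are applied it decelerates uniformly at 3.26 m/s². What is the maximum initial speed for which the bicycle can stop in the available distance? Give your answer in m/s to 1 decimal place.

Maximum speed ≈ 11.7 m/s

v²/(2a) = d ⇒ v = √(2 × 3.260 × 21) = √136.92 = 11.7013 m/s.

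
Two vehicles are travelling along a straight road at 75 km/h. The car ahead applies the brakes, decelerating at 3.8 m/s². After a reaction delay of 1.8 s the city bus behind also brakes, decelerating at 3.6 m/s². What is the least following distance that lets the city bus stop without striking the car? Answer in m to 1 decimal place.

75 km/h ÷ 3.6 = 20.8333 m/s.
Leader travels v²/(2a_L) = 434.026 / 7.600 = 57.109 m before stopping.
Follower covers v·t_r = 20.8333 × 1.8 = 37.500 m while reacting, then v²/(2a_F) = 434.026 / 7.200 = 60.281 m while braking, for a total of 37.500 + 60.281 = 97.781 m.
Since a_F ≤ a_L and the follower starts braking later, the follower is never slower than the leader, so the closest approach is when both have stopped.
Minimum gap = 97.781 − 57.109 = 40.672 m.

Minimum gap ≈ 40.7 m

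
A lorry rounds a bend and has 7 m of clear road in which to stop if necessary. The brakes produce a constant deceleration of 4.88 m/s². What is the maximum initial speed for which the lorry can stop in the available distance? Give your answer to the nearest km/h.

Maximum speed ≈ 30 km/h

v²/(2a) = d ⇒ v = √(2 × 4.880 × 7) = √68.32 = 8.2656 m/s.
8.2656 m/s × 3.6 = 29.756 km/h.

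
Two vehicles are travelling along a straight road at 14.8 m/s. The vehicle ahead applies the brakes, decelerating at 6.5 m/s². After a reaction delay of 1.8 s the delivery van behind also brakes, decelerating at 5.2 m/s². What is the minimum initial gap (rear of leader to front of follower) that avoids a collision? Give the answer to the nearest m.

Leader travels v²/(2a_L) = 219.040 / 13.000 = 16.849 m before stopping.
Follower covers v·t_r = 14.8000 × 1.8 = 26.640 m while reacting, then v²/(2a_F) = 219.040 / 10.400 = 21.062 m while braking, for a total of 26.640 + 21.062 = 47.702 m.
Since a_F ≤ a_L and the follower starts braking later, the follower is never slower than the leader, so the closest approach is when both have stopped.
Minimum gap = 47.702 − 16.849 = 30.853 m.

Minimum gap ≈ 31 m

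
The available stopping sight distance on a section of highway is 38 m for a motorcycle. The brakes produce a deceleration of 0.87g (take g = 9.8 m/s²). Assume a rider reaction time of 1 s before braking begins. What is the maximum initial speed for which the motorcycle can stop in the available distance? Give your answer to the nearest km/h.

a = 0.87 × 9.8 = 8.526 m/s².
Stopping distance: v·t_r + v²/(2a) = 38 with t_r = 1 s and a = 8.526 m/s².
So v² + 17.052 v − 647.98 = 0.
Positive root: v = −a·t_r + √((a·t_r)² + 2a·d) = −8.526 + √(72.693 + 647.98) = 18.3194 m/s.
18.3194 m/s × 3.6 = 65.950 km/h.

Maximum speed ≈ 66 km/h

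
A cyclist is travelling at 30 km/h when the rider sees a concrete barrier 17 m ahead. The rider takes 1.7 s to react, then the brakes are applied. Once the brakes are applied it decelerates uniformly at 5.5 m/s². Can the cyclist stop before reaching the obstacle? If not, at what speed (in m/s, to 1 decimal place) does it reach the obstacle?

30 km/h ÷ 3.6 = 8.3333 m/s.
Reaction distance = 8.3333 × 1.7 = 14.167 m.
Braking distance needed to stop: v²/(2a) = 69.444 / 11.000 = 6.313 m, so total needed = 14.167 + 6.313 = 20.480 m > 17 m — it cannot stop.
Distance remaining when braking begins: 17 − 14.167 = 2.833 m.
v² = v₀² − 2a·d = 69.444 − 2 × 5.500 × 2.833 = 38.281 m²/s².
v = √38.281 = 6.187 m/s.

No — it strikes the obstacle at 6.2 m/s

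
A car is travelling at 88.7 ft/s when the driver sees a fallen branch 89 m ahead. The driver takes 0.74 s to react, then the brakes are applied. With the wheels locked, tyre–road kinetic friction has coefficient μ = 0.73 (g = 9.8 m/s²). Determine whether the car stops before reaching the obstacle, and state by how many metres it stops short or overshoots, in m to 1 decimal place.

Yes — it stops 17.9 m short of the obstacle

88.7 ft/s × 0.3048 = 27.0358 m/s.
a = μg = 0.73 × 9.8 = 7.154 m/s².
Reaction distance = 27.0358 × 0.74 = 20.006 m.
Braking distance = v²/(2a) = 730.934 / 14.308 = 51.086 m.
Total stopping distance = 20.006 + 51.086 = 71.092 m, vs 89 m available — it stops with 89 − 71.092 = 17.908 m to spare.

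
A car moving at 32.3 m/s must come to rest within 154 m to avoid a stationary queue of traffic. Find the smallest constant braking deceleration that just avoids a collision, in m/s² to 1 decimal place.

v² = 2a·d ⇒ a = v²/(2d) = 32.3000² / (2 × 154.000) = 1043.290 / 308.000 = 3.3873 m/s².

Required deceleration ≈ 3.4 m/s²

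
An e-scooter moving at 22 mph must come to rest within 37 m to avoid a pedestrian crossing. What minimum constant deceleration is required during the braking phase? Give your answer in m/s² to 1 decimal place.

Required deceleration ≈ 1.3 m/s²

22 mph × 0.44704 = 9.8349 m/s.
v² = 2a·d ⇒ a = v²/(2d) = 9.8349² / (2 × 37.000) = 96.725 / 74.000 = 1.3071 m/s².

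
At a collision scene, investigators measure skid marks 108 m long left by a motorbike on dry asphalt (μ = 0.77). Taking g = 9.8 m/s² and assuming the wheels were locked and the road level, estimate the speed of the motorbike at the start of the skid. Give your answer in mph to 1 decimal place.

Deceleration a = μg = 0.77 × 9.8 = 7.546 m/s².
v = √(2a·d) = √(2 × 7.546 × 108) = √1629.936 = 40.3725 m/s.
= 40.3725 ÷ 0.44704 = 90.311 mph.

Initial speed ≈ 90.3 mph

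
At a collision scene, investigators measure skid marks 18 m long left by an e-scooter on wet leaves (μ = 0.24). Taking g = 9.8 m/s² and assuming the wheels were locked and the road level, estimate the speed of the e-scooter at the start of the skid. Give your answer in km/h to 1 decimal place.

Initial speed ≈ 33.1 km/h

Deceleration a = μg = 0.24 × 9.8 = 2.352 m/s².
v = √(2a·d) = √(2 × 2.352 × 18) = √84.672 = 9.2017 m/s.
= 9.2017 × 3.6 = 33.126 km/h.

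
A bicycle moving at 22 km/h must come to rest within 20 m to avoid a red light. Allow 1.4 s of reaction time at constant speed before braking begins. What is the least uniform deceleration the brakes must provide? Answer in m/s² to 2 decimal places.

Required deceleration ≈ 1.63 m/s²

22 km/h ÷ 3.6 = 6.1111 m/s.
Distance covered during reaction = 6.1111 × 1.4 = 8.556 m.
Distance available for braking: 20 − 8.556 = 11.444 m.
v² = 2a·d ⇒ a = v²/(2d) = 6.1111² / (2 × 11.444) = 37.346 / 22.888 = 1.6317 m/s².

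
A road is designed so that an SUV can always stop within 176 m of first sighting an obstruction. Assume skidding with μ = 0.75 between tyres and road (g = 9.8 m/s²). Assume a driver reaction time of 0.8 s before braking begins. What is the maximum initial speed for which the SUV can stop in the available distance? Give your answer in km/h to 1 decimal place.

Maximum speed ≈ 163.2 km/h

a = μg = 0.75 × 9.8 = 7.350 m/s².
Stopping distance: v·t_r + v²/(2a) = 176 with t_r = 0.8 s and a = 7.350 m/s².
So v² + 11.760 v − 2587.20 = 0.
Positive root: v = −a·t_r + √((a·t_r)² + 2a·d) = −5.880 + √(34.574 + 2587.20) = 45.3233 m/s.
45.3233 m/s × 3.6 = 163.164 km/h.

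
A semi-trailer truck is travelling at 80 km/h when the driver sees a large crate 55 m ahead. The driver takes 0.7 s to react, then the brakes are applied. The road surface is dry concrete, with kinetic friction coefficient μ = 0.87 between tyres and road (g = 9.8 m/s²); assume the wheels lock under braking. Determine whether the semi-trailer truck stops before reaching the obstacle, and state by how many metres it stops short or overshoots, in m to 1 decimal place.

Yes — it stops 10.5 m short of the obstacle

80 km/h ÷ 3.6 = 22.2222 m/s.
a = μg = 0.87 × 9.8 = 8.526 m/s².
Reaction distance = 22.2222 × 0.7 = 15.556 m.
Braking distance = v²/(2a) = 493.826 / 17.052 = 28.960 m.
Total stopping distance = 15.556 + 28.960 = 44.516 m, vs 55 m available — it stops with 55 − 44.516 = 10.484 m to spare.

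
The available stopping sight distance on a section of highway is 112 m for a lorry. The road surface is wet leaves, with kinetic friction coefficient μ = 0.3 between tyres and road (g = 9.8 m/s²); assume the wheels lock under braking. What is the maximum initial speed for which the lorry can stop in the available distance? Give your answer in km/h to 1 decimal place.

Maximum speed ≈ 92.4 km/h

a = μg = 0.3 × 9.8 = 2.940 m/s².
v²/(2a) = d ⇒ v = √(2 × 2.940 × 112) = √658.56 = 25.6624 m/s.
25.6624 m/s × 3.6 = 92.385 km/h.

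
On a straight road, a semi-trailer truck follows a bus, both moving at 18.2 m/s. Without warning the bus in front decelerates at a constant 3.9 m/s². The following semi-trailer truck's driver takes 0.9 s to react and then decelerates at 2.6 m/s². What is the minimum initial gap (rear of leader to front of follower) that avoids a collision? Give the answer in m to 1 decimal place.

Minimum gap ≈ 37.6 m

Leader travels v²/(2a_L) = 331.240 / 7.800 = 42.467 m before stopping.
Follower covers v·t_r = 18.2000 × 0.9 = 16.380 m while reacting, then v²/(2a_F) = 331.240 / 5.200 = 63.700 m while braking, for a total of 16.380 + 63.700 = 80.080 m.
Since a_F ≤ a_L and the follower starts braking later, the follower is never slower than the leader, so the closest approach is when both have stopped.
Minimum gap = 80.080 − 42.467 = 37.613 m.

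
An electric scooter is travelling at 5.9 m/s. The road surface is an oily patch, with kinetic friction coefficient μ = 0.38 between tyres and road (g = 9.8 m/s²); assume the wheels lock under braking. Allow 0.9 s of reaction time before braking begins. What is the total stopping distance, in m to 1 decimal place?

Total stopping distance ≈ 10.0 m

a = μg = 0.38 × 9.8 = 3.724 m/s².
Reaction distance = v·t_r = 5.9000 × 0.9 = 5.310 m.
Braking distance = v²/(2a) = 5.9000² / (2 × 3.724) = 34.810 / 7.448 = 4.674 m.
Total = 5.310 + 4.674 = 9.984 m.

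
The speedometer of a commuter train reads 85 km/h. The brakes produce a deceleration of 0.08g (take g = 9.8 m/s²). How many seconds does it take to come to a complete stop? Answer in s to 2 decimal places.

Braking time ≈ 30.12 s

85 km/h ÷ 3.6 = 23.6111 m/s.
a = 0.08 × 9.8 = 0.784 m/s².
Braking time = v/a = 23.6111 / 0.784 = 30.116 s.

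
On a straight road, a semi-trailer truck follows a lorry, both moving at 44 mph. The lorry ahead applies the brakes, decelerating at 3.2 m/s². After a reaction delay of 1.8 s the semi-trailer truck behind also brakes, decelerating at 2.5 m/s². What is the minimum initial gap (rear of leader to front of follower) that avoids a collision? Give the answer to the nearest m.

Minimum gap ≈ 52 m

44 mph × 0.44704 = 19.6698 m/s.
Leader travels v²/(2a_L) = 386.901 / 6.400 = 60.453 m before stopping.
Follower covers v·t_r = 19.6698 × 1.8 = 35.406 m while reacting, then v²/(2a_F) = 386.901 / 5.000 = 77.380 m while braking, for a total of 35.406 + 77.380 = 112.786 m.
Since a_F ≤ a_L and the follower starts braking later, the follower is never slower than the leader, so the closest approach is when both have stopped.
Minimum gap = 112.786 − 60.453 = 52.333 m.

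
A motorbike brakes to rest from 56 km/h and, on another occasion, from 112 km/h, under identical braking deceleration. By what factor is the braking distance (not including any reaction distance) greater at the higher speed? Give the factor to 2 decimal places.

Braking distance d = v²/(2a), so with a fixed, d ∝ v².
Factor = (112/56)² = 2.0000² = 4.0000.

Factor ≈ 4.00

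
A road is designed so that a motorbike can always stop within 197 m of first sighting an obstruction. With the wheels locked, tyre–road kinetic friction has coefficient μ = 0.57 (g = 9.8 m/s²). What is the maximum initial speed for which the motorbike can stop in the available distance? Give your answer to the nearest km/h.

Maximum speed ≈ 169 km/h

a = μg = 0.57 × 9.8 = 5.586 m/s².
v²/(2a) = d ⇒ v = √(2 × 5.586 × 197) = √2200.88 = 46.9135 m/s.
46.9135 m/s × 3.6 = 168.889 km/h.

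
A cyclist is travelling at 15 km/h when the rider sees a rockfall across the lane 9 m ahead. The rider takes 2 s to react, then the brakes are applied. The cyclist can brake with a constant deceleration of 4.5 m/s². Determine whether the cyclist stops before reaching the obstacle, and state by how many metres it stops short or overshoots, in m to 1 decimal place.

No — it overshoots by 1.3 m

15 km/h ÷ 3.6 = 4.1667 m/s.
Reaction distance = 4.1667 × 2 = 8.333 m.
Braking distance = v²/(2a) = 17.361 / 9.000 = 1.929 m.
Total stopping distance = 8.333 + 1.929 = 10.262 m, vs 9 m available — it cannot stop in time and overshoots by 10.262 − 9 = 1.262 m.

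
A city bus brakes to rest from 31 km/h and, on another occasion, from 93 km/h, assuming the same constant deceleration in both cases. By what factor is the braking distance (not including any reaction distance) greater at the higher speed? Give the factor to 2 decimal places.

Braking distance d = v²/(2a), so with a fixed, d ∝ v².
Factor = (93/31)² = 3.0000² = 9.0000.

Factor ≈ 9.00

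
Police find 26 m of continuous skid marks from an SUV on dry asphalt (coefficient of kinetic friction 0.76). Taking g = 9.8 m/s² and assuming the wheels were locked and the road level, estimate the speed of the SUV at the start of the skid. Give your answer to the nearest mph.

Initial speed ≈ 44 mph

Deceleration a = μg = 0.76 × 9.8 = 7.448 m/s².
v = √(2a·d) = √(2 × 7.448 × 26) = √387.296 = 19.6798 m/s.
= 19.6798 ÷ 0.44704 = 44.022 mph.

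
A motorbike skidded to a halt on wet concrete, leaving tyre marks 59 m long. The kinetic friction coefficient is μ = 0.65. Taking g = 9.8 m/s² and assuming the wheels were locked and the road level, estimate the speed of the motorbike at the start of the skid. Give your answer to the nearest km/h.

Initial speed ≈ 99 km/h

Deceleration a = μg = 0.65 × 9.8 = 6.370 m/s².
v = √(2a·d) = √(2 × 6.370 × 59) = √751.660 = 27.4164 m/s.
= 27.4164 × 3.6 = 98.699 km/h.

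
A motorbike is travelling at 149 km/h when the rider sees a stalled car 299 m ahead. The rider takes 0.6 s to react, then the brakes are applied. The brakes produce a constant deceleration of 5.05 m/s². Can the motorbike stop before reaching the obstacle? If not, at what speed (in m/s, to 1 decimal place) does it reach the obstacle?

Yes — it stops about 104.6 m short of the obstacle, so it never reaches it

149 km/h ÷ 3.6 = 41.3889 m/s.
Reaction distance = 41.3889 × 0.6 = 24.833 m.
Braking distance = v²/(2a) = 1713.041 / 10.100 = 169.608 m.
Total stopping distance = 24.833 + 169.608 = 194.441 m, vs 299 m available — it stops with 299 − 194.441 = 104.559 m to spare.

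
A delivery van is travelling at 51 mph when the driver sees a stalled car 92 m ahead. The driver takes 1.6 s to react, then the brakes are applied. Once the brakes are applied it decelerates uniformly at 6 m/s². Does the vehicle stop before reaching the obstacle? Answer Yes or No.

51 mph × 0.44704 = 22.7990 m/s.
Reaction distance = 22.7990 × 1.6 = 36.478 m.
Braking distance = v²/(2a) = 519.794 / 12.000 = 43.316 m.
Total stopping distance = 36.478 + 43.316 = 79.794 m, vs 92 m available — it stops with 92 − 79.794 = 12.206 m to spare.

Yes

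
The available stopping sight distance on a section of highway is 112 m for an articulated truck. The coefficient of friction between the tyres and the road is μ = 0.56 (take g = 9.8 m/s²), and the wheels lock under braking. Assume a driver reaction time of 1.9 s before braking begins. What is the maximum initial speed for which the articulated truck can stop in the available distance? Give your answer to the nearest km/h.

Maximum speed ≈ 94 km/h

a = μg = 0.56 × 9.8 = 5.488 m/s².
Stopping distance: v·t_r + v²/(2a) = 112 with t_r = 1.9 s and a = 5.488 m/s².
So v² + 20.854 v − 1229.31 = 0.
Positive root: v = −a·t_r + √((a·t_r)² + 2a·d) = −10.427 + √(108.722 + 1229.31) = 26.1521 m/s.
26.1521 m/s × 3.6 = 94.148 km/h.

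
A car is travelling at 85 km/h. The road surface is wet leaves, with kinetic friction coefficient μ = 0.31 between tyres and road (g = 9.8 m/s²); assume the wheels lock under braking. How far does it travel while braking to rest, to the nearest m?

85 km/h ÷ 3.6 = 23.6111 m/s.
a = μg = 0.31 × 9.8 = 3.038 m/s².
Braking distance = v²/(2a) = 23.6111² / (2 × 3.038) = 557.484 / 6.076 = 91.752 m.

Braking distance ≈ 92 m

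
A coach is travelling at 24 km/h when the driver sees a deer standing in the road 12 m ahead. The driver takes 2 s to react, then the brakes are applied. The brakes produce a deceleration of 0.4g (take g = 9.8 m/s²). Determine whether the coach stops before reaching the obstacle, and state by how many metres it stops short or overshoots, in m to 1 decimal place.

No — it overshoots by 7.0 m

24 km/h ÷ 3.6 = 6.6667 m/s.
a = 0.4 × 9.8 = 3.920 m/s².
Reaction distance = 6.6667 × 2 = 13.333 m.
Braking distance = v²/(2a) = 44.445 / 7.840 = 5.669 m.
Total stopping distance = 13.333 + 5.669 = 19.002 m, vs 12 m available — it cannot stop in time and overshoots by 19.002 − 12 = 7.002 m.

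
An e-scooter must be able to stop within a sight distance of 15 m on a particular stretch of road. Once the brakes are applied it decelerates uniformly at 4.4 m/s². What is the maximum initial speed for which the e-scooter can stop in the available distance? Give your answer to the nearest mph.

Maximum speed ≈ 26 mph

v²/(2a) = d ⇒ v = √(2 × 4.400 × 15) = √132.00 = 11.4891 m/s.
11.4891 m/s ÷ 0.44704 = 25.700 mph.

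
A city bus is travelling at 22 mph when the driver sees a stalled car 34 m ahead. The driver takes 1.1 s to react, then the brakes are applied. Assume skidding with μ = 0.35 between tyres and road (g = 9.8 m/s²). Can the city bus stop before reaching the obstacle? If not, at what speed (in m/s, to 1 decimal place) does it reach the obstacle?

Yes — it stops about 9.1 m short of the obstacle, so it never reaches it

22 mph × 0.44704 = 9.8349 m/s.
a = μg = 0.35 × 9.8 = 3.430 m/s².
Reaction distance = 9.8349 × 1.1 = 10.818 m.
Braking distance = v²/(2a) = 96.725 / 6.860 = 14.100 m.
Total stopping distance = 10.818 + 14.100 = 24.918 m, vs 34 m available — it stops with 34 − 24.918 = 9.082 m to spare.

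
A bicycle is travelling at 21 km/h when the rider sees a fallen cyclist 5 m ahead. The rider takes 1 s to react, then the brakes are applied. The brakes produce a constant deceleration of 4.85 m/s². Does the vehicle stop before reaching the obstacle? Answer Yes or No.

21 km/h ÷ 3.6 = 5.8333 m/s.
Reaction distance = 5.8333 × 1 = 5.833 m.
Braking distance = v²/(2a) = 34.027 / 9.700 = 3.508 m.
Total stopping distance = 5.833 + 3.508 = 9.341 m, vs 5 m available — it cannot stop in time and overshoots by 9.341 − 5 = 4.341 m.

No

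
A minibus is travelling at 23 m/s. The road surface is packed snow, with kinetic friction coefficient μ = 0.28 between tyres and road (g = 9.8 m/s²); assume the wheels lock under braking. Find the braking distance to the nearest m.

Braking distance ≈ 96 m

a = μg = 0.28 × 9.8 = 2.744 m/s².
Braking distance = v²/(2a) = 23.0000² / (2 × 2.744) = 529.000 / 5.488 = 96.392 m.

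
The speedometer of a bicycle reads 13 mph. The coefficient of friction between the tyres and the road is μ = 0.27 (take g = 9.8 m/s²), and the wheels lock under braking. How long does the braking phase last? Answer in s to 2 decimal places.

Braking time ≈ 2.20 s

13 mph × 0.44704 = 5.8115 m/s.
a = μg = 0.27 × 9.8 = 2.646 m/s².
Braking time = v/a = 5.8115 / 2.646 = 2.196 s.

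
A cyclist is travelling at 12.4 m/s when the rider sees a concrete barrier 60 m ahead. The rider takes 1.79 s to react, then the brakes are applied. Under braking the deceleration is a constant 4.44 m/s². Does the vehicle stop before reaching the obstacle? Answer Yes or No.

Reaction distance = 12.4000 × 1.79 = 22.196 m.
Braking distance = v²/(2a) = 153.760 / 8.880 = 17.315 m.
Total stopping distance = 22.196 + 17.315 = 39.511 m, vs 60 m available — it stops with 60 − 39.511 = 20.489 m to spare.

Yes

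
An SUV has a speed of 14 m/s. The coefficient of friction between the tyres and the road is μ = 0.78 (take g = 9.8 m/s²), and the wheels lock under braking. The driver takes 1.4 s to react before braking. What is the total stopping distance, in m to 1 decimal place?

Total stopping distance ≈ 32.4 m

a = μg = 0.78 × 9.8 = 7.644 m/s².
Reaction distance = v·t_r = 14.0000 × 1.4 = 19.600 m.
Braking distance = v²/(2a) = 14.0000² / (2 × 7.644) = 196.000 / 15.288 = 12.821 m.
Total = 19.600 + 12.821 = 32.421 m.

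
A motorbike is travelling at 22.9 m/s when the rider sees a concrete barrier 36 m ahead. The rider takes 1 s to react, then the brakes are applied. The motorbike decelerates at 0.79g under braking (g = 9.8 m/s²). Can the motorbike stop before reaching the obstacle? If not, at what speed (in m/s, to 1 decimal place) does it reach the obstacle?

No — it strikes the obstacle at 17.9 m/s

a = 0.79 × 9.8 = 7.742 m/s².
Reaction distance = 22.9000 × 1 = 22.900 m.
Braking distance needed to stop: v²/(2a) = 524.410 / 15.484 = 33.868 m, so total needed = 22.900 + 33.868 = 56.768 m > 36 m — it cannot stop.
Distance remaining when braking begins: 36 − 22.900 = 13.100 m.
v² = v₀² − 2a·d = 524.410 − 2 × 7.742 × 13.100 = 321.570 m²/s².
v = √321.570 = 17.932 m/s.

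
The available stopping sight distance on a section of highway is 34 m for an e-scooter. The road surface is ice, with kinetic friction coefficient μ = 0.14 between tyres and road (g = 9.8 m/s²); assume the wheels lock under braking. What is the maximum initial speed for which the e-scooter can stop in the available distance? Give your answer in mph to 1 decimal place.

Maximum speed ≈ 21.6 mph

a = μg = 0.14 × 9.8 = 1.372 m/s².
v²/(2a) = d ⇒ v = √(2 × 1.372 × 34) = √93.30 = 9.6592 m/s.
9.6592 m/s ÷ 0.44704 = 21.607 mph.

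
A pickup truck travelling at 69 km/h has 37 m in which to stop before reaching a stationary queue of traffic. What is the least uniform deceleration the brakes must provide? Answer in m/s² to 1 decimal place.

69 km/h ÷ 3.6 = 19.1667 m/s.
v² = 2a·d ⇒ a = v²/(2d) = 19.1667² / (2 × 37.000) = 367.362 / 74.000 = 4.9644 m/s².

Required deceleration ≈ 5.0 m/s²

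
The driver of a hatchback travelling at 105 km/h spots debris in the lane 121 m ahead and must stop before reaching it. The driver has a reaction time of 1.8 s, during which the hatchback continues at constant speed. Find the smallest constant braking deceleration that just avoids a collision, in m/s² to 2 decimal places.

105 km/h ÷ 3.6 = 29.1667 m/s.
Distance covered during reaction = 29.1667 × 1.8 = 52.500 m.
Distance available for braking: 121 − 52.500 = 68.500 m.
v² = 2a·d ⇒ a = v²/(2d) = 29.1667² / (2 × 68.500) = 850.696 / 137.000 = 6.2095 m/s².

Required deceleration ≈ 6.21 m/s²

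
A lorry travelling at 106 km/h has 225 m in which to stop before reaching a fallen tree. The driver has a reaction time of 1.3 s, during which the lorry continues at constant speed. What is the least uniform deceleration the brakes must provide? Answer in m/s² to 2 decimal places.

Required deceleration ≈ 2.32 m/s²

106 km/h ÷ 3.6 = 29.4444 m/s.
Distance covered during reaction = 29.4444 × 1.3 = 38.278 m.
Distance available for braking: 225 − 38.278 = 186.722 m.
v² = 2a·d ⇒ a = v²/(2d) = 29.4444² / (2 × 186.722) = 866.973 / 373.444 = 2.3216 m/s².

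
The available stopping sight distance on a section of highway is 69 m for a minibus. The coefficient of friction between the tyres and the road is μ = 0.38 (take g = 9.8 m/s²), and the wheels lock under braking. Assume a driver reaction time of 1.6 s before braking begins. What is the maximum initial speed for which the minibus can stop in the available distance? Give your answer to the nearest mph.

Maximum speed ≈ 39 mph

a = μg = 0.38 × 9.8 = 3.724 m/s².
Stopping distance: v·t_r + v²/(2a) = 69 with t_r = 1.6 s and a = 3.724 m/s².
So v² + 11.917 v − 513.91 = 0.
Positive root: v = −a·t_r + √((a·t_r)² + 2a·d) = −5.958 + √(35.498 + 513.91) = 17.4815 m/s.
17.4815 m/s ÷ 0.44704 = 39.105 mph.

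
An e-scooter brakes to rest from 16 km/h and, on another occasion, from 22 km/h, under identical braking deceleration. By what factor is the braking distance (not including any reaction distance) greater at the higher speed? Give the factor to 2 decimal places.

Factor ≈ 1.89

Braking distance d = v²/(2a), so with a fixed, d ∝ v².
Factor = (22/16)² = 1.3750² = 1.8906.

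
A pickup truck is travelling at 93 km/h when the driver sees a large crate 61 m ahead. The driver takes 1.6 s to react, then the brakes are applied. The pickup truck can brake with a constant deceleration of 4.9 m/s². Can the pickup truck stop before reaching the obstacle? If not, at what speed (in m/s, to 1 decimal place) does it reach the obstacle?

No — it strikes the obstacle at 21.8 m/s

93 km/h ÷ 3.6 = 25.8333 m/s.
Reaction distance = 25.8333 × 1.6 = 41.333 m.
Braking distance needed to stop: v²/(2a) = 667.359 / 9.800 = 68.098 m, so total needed = 41.333 + 68.098 = 109.431 m > 61 m — it cannot stop.
Distance remaining when braking begins: 61 − 41.333 = 19.667 m.
v² = v₀² − 2a·d = 667.359 − 2 × 4.900 × 19.667 = 474.622 m²/s².
v = √474.622 = 21.786 m/s.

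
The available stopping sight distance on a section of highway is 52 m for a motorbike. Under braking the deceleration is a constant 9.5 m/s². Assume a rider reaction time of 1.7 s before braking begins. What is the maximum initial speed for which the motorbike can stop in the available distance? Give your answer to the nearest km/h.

Maximum speed ≈ 69 km/h

Stopping distance: v·t_r + v²/(2a) = 52 with t_r = 1.7 s and a = 9.500 m/s².
So v² + 32.300 v − 988.00 = 0.
Positive root: v = −a·t_r + √((a·t_r)² + 2a·d) = −16.150 + √(260.822 + 988.00) = 19.1887 m/s.
19.1887 m/s × 3.6 = 69.079 km/h.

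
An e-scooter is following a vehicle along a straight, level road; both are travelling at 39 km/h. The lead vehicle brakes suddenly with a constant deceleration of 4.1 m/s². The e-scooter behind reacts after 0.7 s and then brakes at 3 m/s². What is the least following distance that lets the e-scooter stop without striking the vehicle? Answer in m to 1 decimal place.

Minimum gap ≈ 12.8 m

39 km/h ÷ 3.6 = 10.8333 m/s.
Leader travels v²/(2a_L) = 117.360 / 8.200 = 14.312 m before stopping.
Follower covers v·t_r = 10.8333 × 0.7 = 7.583 m while reacting, then v²/(2a_F) = 117.360 / 6.000 = 19.560 m while braking, for a total of 7.583 + 19.560 = 27.143 m.
Since a_F ≤ a_L and the follower starts braking later, the follower is never slower than the leader, so the closest approach is when both have stopped.
Minimum gap = 27.143 − 14.312 = 12.831 m.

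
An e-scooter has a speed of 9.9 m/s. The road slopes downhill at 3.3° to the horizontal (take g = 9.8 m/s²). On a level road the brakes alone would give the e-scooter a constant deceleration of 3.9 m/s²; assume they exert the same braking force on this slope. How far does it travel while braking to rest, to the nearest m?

Gravity along the downhill slope reduces the braking deceleration: a_eff = 3.900 − 9.8·sin 3.3° = 3.900 − 0.564 = 3.336 m/s².
Braking distance = v²/(2a) = 9.9000² / (2 × 3.336) = 98.010 / 6.672 = 14.690 m.

Braking distance ≈ 15 m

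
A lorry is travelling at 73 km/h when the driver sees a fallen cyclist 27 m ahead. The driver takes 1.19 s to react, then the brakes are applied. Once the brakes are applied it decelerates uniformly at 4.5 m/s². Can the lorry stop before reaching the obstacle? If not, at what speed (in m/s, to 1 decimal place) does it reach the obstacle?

73 km/h ÷ 3.6 = 20.2778 m/s.
Reaction distance = 20.2778 × 1.19 = 24.131 m.
Braking distance needed to stop: v²/(2a) = 411.189 / 9.000 = 45.688 m, so total needed = 24.131 + 45.688 = 69.819 m > 27 m — it cannot stop.
Distance remaining when braking begins: 27 − 24.131 = 2.869 m.
v² = v₀² − 2a·d = 411.189 − 2 × 4.500 × 2.869 = 385.368 m²/s².
v = √385.368 = 19.631 m/s.

No — it strikes the obstacle at 19.6 m/s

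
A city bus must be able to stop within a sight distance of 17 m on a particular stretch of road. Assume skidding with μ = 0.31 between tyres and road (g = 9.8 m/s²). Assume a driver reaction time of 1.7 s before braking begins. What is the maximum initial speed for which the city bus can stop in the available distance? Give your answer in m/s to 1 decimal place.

Maximum speed ≈ 6.2 m/s

a = μg = 0.31 × 9.8 = 3.038 m/s².
Stopping distance: v·t_r + v²/(2a) = 17 with t_r = 1.7 s and a = 3.038 m/s².
So v² + 10.329 v − 103.29 = 0.
Positive root: v = −a·t_r + √((a·t_r)² + 2a·d) = −5.165 + √(26.677 + 103.29) = 6.2353 m/s.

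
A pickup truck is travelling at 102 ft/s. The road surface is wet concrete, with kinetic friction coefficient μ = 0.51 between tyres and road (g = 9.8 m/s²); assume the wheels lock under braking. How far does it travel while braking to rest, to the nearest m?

Braking distance ≈ 97 m

102 ft/s × 0.3048 = 31.0896 m/s.
a = μg = 0.51 × 9.8 = 4.998 m/s².
Braking distance = v²/(2a) = 31.0896² / (2 × 4.998) = 966.563 / 9.996 = 96.695 m.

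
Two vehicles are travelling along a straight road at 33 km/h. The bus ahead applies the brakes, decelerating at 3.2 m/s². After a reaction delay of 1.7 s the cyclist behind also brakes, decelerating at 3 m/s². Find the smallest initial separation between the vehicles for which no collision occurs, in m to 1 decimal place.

33 km/h ÷ 3.6 = 9.1667 m/s.
Leader travels v²/(2a_L) = 84.028 / 6.400 = 13.129 m before stopping.
Follower covers v·t_r = 9.1667 × 1.7 = 15.583 m while reacting, then v²/(2a_F) = 84.028 / 6.000 = 14.005 m while braking, for a total of 15.583 + 14.005 = 29.588 m.
Since a_F ≤ a_L and the follower starts braking later, the follower is never slower than the leader, so the closest approach is when both have stopped.
Minimum gap = 29.588 − 13.129 = 16.459 m.

Minimum gap ≈ 16.5 m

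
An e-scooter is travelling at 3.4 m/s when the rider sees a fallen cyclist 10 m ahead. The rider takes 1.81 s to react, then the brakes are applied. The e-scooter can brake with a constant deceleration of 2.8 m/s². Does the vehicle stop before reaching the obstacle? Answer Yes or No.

Yes

Reaction distance = 3.4000 × 1.81 = 6.154 m.
Braking distance = v²/(2a) = 11.560 / 5.600 = 2.064 m.
Total stopping distance = 6.154 + 2.064 = 8.218 m, vs 10 m available — it stops with 10 − 8.218 = 1.782 m to spare.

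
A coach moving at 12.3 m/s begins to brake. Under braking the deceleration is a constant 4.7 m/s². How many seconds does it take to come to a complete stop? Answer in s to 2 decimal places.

Braking time ≈ 2.62 s

Braking time = v/a = 12.3000 / 4.700 = 2.617 s.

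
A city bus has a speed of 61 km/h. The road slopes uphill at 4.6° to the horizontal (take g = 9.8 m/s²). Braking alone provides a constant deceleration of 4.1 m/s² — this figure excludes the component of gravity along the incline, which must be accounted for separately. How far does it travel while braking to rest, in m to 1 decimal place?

Braking distance ≈ 29.4 m

61 km/h ÷ 3.6 = 16.9444 m/s.
Gravity along the uphill slope adds to the braking deceleration: a_eff = 4.100 + 9.8·sin 4.6° = 4.100 + 0.786 = 4.886 m/s².
Braking distance = v²/(2a) = 16.9444² / (2 × 4.886) = 287.113 / 9.772 = 29.381 m.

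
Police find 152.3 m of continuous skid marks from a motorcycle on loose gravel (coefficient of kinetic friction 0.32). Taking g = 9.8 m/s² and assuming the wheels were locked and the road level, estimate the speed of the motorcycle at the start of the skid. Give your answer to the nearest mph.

Initial speed ≈ 69 mph

Deceleration a = μg = 0.32 × 9.8 = 3.136 m/s².
v = √(2a·d) = √(2 × 3.136 × 152.3) = √955.226 = 30.9067 m/s.
= 30.9067 ÷ 0.44704 = 69.136 mph.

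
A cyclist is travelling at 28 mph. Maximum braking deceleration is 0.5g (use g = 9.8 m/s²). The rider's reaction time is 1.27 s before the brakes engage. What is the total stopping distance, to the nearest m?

28 mph × 0.44704 = 12.5171 m/s.
a = 0.5 × 9.8 = 4.900 m/s².
Reaction distance = v·t_r = 12.5171 × 1.27 = 15.897 m.
Braking distance = v²/(2a) = 12.5171² / (2 × 4.900) = 156.678 / 9.800 = 15.988 m.
Total = 15.897 + 15.988 = 31.885 m.

Total stopping distance ≈ 32 m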